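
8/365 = 8/365= 0.02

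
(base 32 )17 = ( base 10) 39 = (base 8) 47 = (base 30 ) 19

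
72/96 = 3/4 = 0.75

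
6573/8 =821 + 5/8 = 821.62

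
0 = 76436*0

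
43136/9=4792 + 8/9 = 4792.89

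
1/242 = 1/242 = 0.00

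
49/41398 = 7/5914 =0.00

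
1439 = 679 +760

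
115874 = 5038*23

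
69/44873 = 3/1951=0.00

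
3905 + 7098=11003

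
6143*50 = 307150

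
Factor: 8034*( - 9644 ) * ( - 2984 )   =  2^6 * 3^1*13^1 * 103^1*373^1*2411^1 = 231200009664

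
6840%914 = 442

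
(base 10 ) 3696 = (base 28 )4k0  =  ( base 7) 13530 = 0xE70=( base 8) 7160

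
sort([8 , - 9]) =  [ - 9,8]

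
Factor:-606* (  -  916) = 555096 = 2^3*3^1* 101^1*229^1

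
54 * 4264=230256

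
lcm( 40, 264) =1320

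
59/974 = 59/974 = 0.06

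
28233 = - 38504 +66737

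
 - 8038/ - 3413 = 2 + 1212/3413 = 2.36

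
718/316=359/158 =2.27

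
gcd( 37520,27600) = 80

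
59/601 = 59/601 = 0.10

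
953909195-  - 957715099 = 1911624294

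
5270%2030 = 1210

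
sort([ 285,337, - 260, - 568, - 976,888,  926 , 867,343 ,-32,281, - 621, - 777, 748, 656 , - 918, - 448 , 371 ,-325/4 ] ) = [- 976,-918, - 777, - 621, -568,-448, - 260, - 325/4, - 32, 281,  285,337, 343, 371,656 , 748,867,888,926 ] 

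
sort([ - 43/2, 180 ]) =[ - 43/2,180] 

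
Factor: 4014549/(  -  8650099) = - 3^3*7^1*11^1*167^( - 1) * 1931^1*51797^( -1 ) 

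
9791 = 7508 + 2283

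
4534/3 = 1511  +  1/3 = 1511.33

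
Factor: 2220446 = 2^1 * 1110223^1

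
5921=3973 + 1948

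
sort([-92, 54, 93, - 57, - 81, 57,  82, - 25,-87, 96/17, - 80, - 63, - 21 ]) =[ - 92, - 87,- 81, - 80, - 63, - 57, - 25,-21, 96/17, 54, 57, 82, 93 ]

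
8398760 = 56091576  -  47692816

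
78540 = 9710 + 68830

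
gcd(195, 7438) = 1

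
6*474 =2844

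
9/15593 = 9/15593 = 0.00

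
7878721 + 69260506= 77139227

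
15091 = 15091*1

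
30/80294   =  15/40147=0.00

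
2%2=0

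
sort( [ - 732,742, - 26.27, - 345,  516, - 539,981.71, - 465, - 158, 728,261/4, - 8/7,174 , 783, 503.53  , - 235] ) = [ - 732,-539 , - 465, - 345, - 235, - 158, - 26.27, - 8/7,261/4,174 , 503.53,516,728,742, 783, 981.71]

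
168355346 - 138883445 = 29471901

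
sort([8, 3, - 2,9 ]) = [ - 2,3,8,  9]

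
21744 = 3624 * 6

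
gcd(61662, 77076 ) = 6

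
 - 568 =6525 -7093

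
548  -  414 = 134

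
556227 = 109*5103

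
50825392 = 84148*604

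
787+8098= 8885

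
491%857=491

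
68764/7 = 9823 + 3/7 = 9823.43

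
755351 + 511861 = 1267212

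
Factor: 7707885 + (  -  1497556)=73^1*241^1*353^1 = 6210329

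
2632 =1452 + 1180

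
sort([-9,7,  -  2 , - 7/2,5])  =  [ - 9 , - 7/2,  -  2, 5  ,  7]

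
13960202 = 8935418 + 5024784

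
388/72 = 5 + 7/18 = 5.39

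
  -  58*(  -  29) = 1682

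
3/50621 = 3/50621 = 0.00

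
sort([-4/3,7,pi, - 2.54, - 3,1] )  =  [ - 3, - 2.54 ,- 4/3,1,pi, 7]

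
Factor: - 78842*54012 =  - 4258414104 = - 2^3*3^1 *7^1 * 79^1*499^1 * 643^1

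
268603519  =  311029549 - 42426030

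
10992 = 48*229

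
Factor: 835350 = 2^1*3^1*5^2*5569^1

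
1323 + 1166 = 2489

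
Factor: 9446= 2^1*4723^1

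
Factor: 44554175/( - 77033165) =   -  5^1*11^ (-1)*191^( - 1) * 7333^(-1)*1782167^1= -8910835/15406633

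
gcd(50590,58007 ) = 1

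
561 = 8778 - 8217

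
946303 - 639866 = 306437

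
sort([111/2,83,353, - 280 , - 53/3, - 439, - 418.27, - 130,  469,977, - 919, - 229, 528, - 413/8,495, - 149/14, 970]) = [ - 919, - 439, - 418.27, - 280, - 229,  -  130, - 413/8, - 53/3, - 149/14,111/2,83,353,469,  495,528,970,977 ]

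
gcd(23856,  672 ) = 336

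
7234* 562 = 4065508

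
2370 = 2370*1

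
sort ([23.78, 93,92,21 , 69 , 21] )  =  [ 21, 21,  23.78,69, 92,  93 ] 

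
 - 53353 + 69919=16566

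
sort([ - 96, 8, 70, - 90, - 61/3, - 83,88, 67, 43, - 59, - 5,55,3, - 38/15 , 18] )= [ - 96,-90,-83, - 59, - 61/3,  -  5, - 38/15,3, 8, 18,43,55 , 67,70, 88] 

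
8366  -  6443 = 1923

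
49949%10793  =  6777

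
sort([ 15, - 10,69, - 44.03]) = [-44.03,-10, 15,69 ]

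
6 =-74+80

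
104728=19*5512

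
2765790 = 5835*474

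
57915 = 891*65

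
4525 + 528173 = 532698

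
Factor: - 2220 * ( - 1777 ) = 3944940 = 2^2*  3^1* 5^1*37^1 * 1777^1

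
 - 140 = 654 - 794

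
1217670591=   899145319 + 318525272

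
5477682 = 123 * 44534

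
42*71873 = 3018666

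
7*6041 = 42287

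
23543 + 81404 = 104947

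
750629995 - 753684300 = - 3054305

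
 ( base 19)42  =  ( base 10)78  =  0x4e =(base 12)66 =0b1001110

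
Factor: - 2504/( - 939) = 8/3 = 2^3*3^ ( - 1) 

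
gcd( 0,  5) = 5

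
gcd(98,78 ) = 2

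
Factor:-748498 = -2^1*263^1  *  1423^1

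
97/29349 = 97/29349 = 0.00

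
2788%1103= 582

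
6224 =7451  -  1227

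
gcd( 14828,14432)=44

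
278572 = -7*(- 39796)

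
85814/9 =85814/9 = 9534.89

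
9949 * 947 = 9421703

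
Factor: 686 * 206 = 2^2*7^3*103^1 = 141316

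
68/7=68/7 = 9.71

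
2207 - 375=1832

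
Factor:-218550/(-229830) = 5^1*31^1*163^( - 1 ) = 155/163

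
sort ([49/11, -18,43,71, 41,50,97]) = [ - 18, 49/11,  41,43, 50,71,97 ]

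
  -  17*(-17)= 289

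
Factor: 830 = 2^1 * 5^1*83^1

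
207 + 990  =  1197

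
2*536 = 1072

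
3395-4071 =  - 676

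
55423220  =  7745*7156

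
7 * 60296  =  422072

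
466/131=466/131 = 3.56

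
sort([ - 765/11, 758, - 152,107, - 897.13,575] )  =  [ - 897.13, - 152, - 765/11, 107,575, 758] 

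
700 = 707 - 7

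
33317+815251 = 848568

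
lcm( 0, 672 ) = 0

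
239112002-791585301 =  - 552473299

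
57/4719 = 19/1573   =  0.01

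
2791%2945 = 2791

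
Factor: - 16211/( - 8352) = 2^( -5)* 3^(  -  2)*13^1*43^1 = 559/288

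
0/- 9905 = 0/1 = -0.00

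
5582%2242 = 1098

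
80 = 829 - 749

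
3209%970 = 299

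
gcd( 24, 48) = 24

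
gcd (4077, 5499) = 9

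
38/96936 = 19/48468= 0.00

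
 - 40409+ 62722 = 22313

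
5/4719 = 5/4719= 0.00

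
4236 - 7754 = -3518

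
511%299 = 212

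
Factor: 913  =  11^1*83^1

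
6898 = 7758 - 860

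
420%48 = 36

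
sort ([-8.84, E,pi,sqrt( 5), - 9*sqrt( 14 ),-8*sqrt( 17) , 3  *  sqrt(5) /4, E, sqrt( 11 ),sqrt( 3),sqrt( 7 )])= [ - 9*sqrt( 14 ), - 8*sqrt ( 17 ),  -  8.84, 3*sqrt(5 )/4,sqrt( 3),sqrt(5)  ,  sqrt( 7 ), E,E,pi,sqrt(11) ] 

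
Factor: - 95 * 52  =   - 4940 = - 2^2*5^1*13^1*19^1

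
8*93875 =751000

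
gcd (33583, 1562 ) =781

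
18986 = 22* 863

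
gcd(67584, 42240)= 8448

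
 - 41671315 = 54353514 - 96024829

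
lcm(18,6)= 18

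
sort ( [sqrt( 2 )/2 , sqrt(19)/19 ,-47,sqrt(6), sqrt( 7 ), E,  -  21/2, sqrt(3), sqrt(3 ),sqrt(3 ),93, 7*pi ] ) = [-47, - 21/2, sqrt(19 ) /19, sqrt( 2 )/2,sqrt( 3), sqrt( 3 ),  sqrt( 3), sqrt(6),sqrt( 7 ), E,7*pi, 93] 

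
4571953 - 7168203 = -2596250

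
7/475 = 7/475 = 0.01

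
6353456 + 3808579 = 10162035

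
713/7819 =713/7819 = 0.09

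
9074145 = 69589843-60515698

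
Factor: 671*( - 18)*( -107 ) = 2^1*3^2*11^1*61^1*107^1 = 1292346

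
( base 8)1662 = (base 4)32302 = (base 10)946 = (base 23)1i3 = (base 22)1l0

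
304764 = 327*932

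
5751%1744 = 519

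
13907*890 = 12377230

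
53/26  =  53/26 = 2.04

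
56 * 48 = 2688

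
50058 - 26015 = 24043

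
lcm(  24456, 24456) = 24456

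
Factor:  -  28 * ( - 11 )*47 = 2^2 * 7^1*11^1*47^1 = 14476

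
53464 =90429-36965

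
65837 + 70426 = 136263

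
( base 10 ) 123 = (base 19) 69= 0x7b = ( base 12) a3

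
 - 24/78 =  - 1  +  9/13= - 0.31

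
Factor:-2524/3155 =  - 4/5=   - 2^2* 5^(  -  1 ) 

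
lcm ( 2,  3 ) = 6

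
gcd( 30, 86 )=2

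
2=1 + 1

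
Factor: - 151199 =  - 47^1 *3217^1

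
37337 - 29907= 7430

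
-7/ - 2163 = 1/309=0.00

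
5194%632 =138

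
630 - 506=124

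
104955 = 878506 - 773551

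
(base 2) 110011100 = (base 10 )412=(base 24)H4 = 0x19C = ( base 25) gc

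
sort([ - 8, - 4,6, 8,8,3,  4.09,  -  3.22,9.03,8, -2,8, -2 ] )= [- 8 ,-4, - 3.22, - 2, - 2,3,4.09,6,  8, 8, 8, 8,9.03]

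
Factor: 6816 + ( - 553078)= - 2^1*273131^1  =  -546262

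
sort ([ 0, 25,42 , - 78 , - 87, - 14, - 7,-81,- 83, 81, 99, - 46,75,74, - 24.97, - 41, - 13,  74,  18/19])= [ - 87, - 83, - 81 , - 78 , - 46,  -  41, - 24.97 , - 14, - 13,-7,0, 18/19, 25, 42,  74,74, 75,  81,99] 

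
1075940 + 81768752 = 82844692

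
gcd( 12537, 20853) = 63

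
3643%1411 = 821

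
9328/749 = 9328/749 = 12.45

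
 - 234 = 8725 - 8959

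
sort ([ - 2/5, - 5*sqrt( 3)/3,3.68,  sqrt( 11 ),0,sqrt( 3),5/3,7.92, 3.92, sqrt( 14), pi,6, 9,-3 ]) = [-3, - 5*sqrt(3 )/3 , - 2/5, 0,5/3, sqrt(3),pi, sqrt (11),3.68, sqrt( 14 ), 3.92 , 6, 7.92,9 ] 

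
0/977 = 0 = 0.00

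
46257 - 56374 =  - 10117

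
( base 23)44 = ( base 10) 96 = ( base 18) 56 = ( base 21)4C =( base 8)140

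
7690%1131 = 904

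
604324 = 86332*7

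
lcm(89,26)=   2314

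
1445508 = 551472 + 894036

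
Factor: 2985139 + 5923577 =8908716=2^2*3^1*742393^1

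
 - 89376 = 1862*( - 48)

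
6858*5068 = 34756344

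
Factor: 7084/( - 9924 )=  - 3^( - 1)*7^1 * 11^1*23^1 * 827^( - 1) = - 1771/2481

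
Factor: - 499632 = -2^4*3^1*7^1*1487^1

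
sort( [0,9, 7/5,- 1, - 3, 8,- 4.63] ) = [ - 4.63, - 3,-1,0, 7/5, 8, 9 ] 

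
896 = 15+881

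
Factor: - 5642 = -2^1*7^1*13^1 * 31^1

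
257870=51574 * 5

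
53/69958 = 53/69958=0.00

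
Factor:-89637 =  - 3^1*29879^1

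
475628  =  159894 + 315734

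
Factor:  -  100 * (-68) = 6800 = 2^4 *5^2 * 17^1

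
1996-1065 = 931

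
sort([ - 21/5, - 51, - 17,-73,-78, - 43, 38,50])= [ - 78,-73, - 51, - 43, - 17,-21/5, 38, 50 ]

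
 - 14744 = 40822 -55566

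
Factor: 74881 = 103^1*727^1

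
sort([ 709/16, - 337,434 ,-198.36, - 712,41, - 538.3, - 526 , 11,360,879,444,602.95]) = [ - 712, - 538.3, - 526, - 337,  -  198.36, 11,  41 , 709/16,360, 434, 444, 602.95 , 879 ] 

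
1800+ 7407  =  9207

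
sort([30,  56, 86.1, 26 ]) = [26,30, 56, 86.1 ] 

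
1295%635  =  25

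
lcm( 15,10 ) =30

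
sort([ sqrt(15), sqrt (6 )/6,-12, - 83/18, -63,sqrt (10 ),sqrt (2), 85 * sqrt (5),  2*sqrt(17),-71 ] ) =[- 71, - 63 , -12,  -  83/18,sqrt(6 )/6, sqrt(2 ),sqrt (10 ), sqrt( 15), 2*sqrt(17 ),85*sqrt(5)] 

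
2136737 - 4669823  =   - 2533086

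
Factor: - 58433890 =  - 2^1 * 5^1* 5843389^1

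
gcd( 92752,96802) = 2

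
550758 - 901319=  - 350561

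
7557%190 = 147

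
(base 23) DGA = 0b1110001010111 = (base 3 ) 100221201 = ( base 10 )7255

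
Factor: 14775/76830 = 5/26 = 2^( - 1)*5^1*13^(-1 ) 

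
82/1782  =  41/891 = 0.05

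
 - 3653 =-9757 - - 6104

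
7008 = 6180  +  828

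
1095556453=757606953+337949500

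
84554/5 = 84554/5 = 16910.80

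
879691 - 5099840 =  - 4220149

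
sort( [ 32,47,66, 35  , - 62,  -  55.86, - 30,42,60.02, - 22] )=[-62 , - 55.86 , - 30, - 22 , 32, 35,42, 47,60.02,66]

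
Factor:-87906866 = - 2^1*43953433^1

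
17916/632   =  28 + 55/158 = 28.35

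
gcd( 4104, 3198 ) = 6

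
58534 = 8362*7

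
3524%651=269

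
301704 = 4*75426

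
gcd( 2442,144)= 6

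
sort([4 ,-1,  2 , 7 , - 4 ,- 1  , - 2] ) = [ - 4, - 2, - 1,- 1,2,4,7 ]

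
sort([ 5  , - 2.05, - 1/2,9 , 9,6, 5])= [ - 2.05, - 1/2, 5, 5, 6, 9,9 ]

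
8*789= 6312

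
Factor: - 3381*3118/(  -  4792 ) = 2^(-2 )*3^1*7^2*23^1*599^(-1 )*1559^1 = 5270979/2396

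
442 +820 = 1262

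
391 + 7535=7926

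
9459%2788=1095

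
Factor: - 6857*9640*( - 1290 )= 2^4*3^1*5^2*43^1*241^1*6857^1=   85270909200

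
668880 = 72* 9290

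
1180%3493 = 1180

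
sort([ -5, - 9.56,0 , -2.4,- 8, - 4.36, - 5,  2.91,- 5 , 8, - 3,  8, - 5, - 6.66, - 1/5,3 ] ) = [  -  9.56, -8, - 6.66, - 5,-5, - 5, - 5,  -  4.36,- 3,-2.4, - 1/5,0,2.91,3,  8, 8 ] 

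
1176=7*168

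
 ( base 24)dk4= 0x1F24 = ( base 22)ga8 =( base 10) 7972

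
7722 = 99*78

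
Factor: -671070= - 2^1*3^1 * 5^1*22369^1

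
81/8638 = 81/8638 = 0.01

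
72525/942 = 24175/314 = 76.99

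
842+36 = 878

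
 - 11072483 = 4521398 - 15593881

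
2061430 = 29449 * 70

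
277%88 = 13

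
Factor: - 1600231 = -197^1*8123^1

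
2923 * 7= 20461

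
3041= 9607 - 6566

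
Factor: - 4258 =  -2^1 * 2129^1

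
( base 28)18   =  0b100100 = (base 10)36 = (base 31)15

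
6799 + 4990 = 11789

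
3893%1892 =109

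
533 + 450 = 983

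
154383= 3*51461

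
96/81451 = 96/81451 = 0.00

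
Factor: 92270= 2^1 * 5^1*9227^1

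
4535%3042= 1493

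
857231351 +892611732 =1749843083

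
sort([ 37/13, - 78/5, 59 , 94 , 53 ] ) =[ - 78/5,  37/13,53,59, 94]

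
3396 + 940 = 4336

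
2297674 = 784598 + 1513076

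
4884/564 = 8 + 31/47 = 8.66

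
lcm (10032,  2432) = 80256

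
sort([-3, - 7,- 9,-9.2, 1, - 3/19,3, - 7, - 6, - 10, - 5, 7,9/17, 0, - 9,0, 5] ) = [-10,-9.2, -9 ,  -  9,-7,-7, - 6,-5, - 3,-3/19,0,0,9/17,  1,3,  5, 7] 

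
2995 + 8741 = 11736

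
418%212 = 206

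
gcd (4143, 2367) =3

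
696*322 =224112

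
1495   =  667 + 828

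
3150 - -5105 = 8255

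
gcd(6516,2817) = 9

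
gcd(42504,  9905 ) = 7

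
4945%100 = 45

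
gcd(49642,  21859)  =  1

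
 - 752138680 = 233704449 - 985843129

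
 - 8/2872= - 1/359=-0.00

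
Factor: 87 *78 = 2^1 * 3^2*13^1*29^1 = 6786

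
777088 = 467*1664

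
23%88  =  23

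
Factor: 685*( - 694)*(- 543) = 258136770 = 2^1*3^1*5^1*137^1*181^1*347^1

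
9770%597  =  218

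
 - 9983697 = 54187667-64171364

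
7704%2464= 312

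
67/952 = 67/952=   0.07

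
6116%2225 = 1666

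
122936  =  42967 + 79969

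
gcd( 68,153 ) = 17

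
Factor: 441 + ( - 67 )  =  2^1*11^1*17^1  =  374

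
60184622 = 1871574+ 58313048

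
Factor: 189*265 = 50085 = 3^3 * 5^1*7^1*53^1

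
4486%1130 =1096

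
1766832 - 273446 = 1493386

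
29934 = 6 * 4989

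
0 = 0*835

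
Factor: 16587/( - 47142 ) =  - 2^ ( - 1 )*3^( - 3 )*19^1 = - 19/54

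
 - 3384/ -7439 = 3384/7439 = 0.45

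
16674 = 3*5558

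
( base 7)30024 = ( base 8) 16065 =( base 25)bdl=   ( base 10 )7221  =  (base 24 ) ccl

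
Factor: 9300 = 2^2*3^1*5^2*31^1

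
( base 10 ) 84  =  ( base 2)1010100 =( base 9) 103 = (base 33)2I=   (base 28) 30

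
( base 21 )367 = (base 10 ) 1456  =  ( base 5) 21311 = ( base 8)2660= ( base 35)16L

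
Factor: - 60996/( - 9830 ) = 30498/4915 = 2^1*3^1 * 5^( - 1 ) * 13^1*17^1 * 23^1*983^( - 1)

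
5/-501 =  - 1 + 496/501 = - 0.01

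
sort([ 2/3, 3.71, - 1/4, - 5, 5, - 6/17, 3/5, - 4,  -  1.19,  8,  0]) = [ -5, - 4, - 1.19,  -  6/17, - 1/4,  0,3/5, 2/3, 3.71, 5,  8 ] 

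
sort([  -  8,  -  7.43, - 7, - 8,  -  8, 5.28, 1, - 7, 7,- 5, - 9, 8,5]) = [ -9, - 8 , - 8,-8,-7.43  , - 7, - 7,-5, 1,5, 5.28,7, 8]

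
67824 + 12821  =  80645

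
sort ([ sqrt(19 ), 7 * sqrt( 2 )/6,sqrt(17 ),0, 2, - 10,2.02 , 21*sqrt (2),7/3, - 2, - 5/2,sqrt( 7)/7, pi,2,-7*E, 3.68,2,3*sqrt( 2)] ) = [ - 7*E, - 10,-5/2, - 2,0,sqrt (7 )/7,7*sqrt( 2)/6,  2,  2 , 2,  2.02,7/3,pi,3.68,sqrt(17 ), 3*sqrt ( 2),sqrt( 19 ),21*sqrt( 2) ]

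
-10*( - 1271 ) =12710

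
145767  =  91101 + 54666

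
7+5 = 12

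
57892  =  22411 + 35481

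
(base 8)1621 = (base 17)32C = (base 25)1BD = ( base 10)913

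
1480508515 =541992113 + 938516402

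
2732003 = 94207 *29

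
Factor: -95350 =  - 2^1*5^2*1907^1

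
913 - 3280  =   - 2367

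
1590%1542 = 48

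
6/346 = 3/173 = 0.02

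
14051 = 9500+4551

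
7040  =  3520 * 2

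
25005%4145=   135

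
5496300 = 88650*62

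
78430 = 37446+40984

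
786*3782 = 2972652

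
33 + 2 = 35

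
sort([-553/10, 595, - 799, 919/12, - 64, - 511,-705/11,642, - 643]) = [ - 799, - 643, - 511, - 705/11, - 64, - 553/10, 919/12, 595, 642]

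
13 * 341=4433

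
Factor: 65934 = 2^1*3^4* 11^1*37^1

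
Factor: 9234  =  2^1 * 3^5 * 19^1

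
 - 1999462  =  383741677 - 385741139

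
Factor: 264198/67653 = 88066/22551 = 2^1*3^( - 1)*11^1*4003^1*7517^( - 1 )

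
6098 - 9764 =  -3666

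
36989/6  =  6164 + 5/6 = 6164.83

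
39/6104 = 39/6104 =0.01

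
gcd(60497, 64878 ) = 1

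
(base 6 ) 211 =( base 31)2H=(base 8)117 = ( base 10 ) 79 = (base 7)142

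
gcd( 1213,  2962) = 1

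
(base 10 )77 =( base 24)35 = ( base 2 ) 1001101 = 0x4D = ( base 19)41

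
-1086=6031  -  7117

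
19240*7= 134680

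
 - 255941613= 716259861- 972201474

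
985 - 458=527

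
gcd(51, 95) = 1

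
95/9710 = 19/1942 = 0.01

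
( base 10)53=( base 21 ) 2B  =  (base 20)2d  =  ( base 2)110101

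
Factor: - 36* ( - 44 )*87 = 2^4 *3^3 * 11^1 *29^1 =137808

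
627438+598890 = 1226328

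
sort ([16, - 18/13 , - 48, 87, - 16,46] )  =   [ - 48, - 16, - 18/13,16,46,87 ]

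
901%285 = 46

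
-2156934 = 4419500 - 6576434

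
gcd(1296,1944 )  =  648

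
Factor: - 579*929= - 537891 = - 3^1*193^1*929^1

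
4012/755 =5 + 237/755 = 5.31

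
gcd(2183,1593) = 59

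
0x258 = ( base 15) 2A0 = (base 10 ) 600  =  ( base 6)2440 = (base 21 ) 17C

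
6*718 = 4308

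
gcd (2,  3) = 1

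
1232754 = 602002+630752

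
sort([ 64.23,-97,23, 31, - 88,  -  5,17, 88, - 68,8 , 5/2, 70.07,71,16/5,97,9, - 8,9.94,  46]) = [  -  97, - 88, - 68, - 8 , - 5, 5/2,16/5,8,9,9.94, 17,23,31, 46,64.23,70.07,71,88, 97]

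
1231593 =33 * 37321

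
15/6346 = 15/6346 = 0.00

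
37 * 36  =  1332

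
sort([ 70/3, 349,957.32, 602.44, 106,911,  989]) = [70/3, 106, 349, 602.44,  911,  957.32, 989 ] 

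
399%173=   53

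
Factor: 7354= 2^1*3677^1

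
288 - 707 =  - 419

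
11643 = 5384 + 6259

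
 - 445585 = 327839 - 773424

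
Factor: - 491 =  - 491^1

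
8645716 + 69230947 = 77876663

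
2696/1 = 2696 = 2696.00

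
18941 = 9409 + 9532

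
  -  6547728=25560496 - 32108224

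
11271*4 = 45084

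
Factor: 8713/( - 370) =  -2^( - 1) * 5^( - 1)*37^( - 1)*8713^1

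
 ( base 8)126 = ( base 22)3K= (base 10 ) 86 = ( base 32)2M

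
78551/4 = 78551/4 = 19637.75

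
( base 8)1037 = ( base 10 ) 543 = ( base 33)gf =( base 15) 263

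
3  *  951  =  2853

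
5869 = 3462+2407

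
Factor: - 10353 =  - 3^1 * 7^1*17^1 * 29^1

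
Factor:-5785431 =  - 3^1 * 37^1*52121^1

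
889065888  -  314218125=574847763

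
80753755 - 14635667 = 66118088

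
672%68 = 60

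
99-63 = 36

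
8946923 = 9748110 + -801187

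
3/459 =1/153 =0.01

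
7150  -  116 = 7034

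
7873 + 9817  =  17690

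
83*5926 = 491858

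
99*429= 42471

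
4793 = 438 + 4355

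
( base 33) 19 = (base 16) 2a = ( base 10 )42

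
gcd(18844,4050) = 2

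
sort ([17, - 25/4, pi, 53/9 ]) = [ - 25/4, pi, 53/9, 17 ] 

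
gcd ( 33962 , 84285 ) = 1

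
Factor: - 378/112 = - 2^( - 3)*3^3 = - 27/8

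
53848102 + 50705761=104553863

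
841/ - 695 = - 2+549/695= - 1.21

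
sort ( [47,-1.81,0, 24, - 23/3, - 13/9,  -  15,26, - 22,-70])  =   [-70, - 22, - 15,-23/3,  -  1.81 , - 13/9,0, 24, 26, 47 ] 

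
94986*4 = 379944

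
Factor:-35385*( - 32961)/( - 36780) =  - 2^(-2) * 3^1*7^1*337^1 * 613^( - 1)*10987^1 = - 77754999/2452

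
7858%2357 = 787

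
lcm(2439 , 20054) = 180486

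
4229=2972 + 1257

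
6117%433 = 55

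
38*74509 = 2831342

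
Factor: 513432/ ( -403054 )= - 256716/201527 = - 2^2*3^3* 137^ ( - 1 )*1471^( - 1) * 2377^1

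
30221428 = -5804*(  -  5207)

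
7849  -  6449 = 1400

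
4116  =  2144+1972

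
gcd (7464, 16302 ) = 6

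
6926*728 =5042128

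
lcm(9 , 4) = 36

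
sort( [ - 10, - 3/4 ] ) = [-10 , - 3/4] 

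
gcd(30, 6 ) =6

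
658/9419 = 658/9419  =  0.07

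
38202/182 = 19101/91 = 209.90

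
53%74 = 53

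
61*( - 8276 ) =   -  504836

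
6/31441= 6/31441  =  0.00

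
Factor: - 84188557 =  - 84188557^1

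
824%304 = 216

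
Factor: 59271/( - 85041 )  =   - 23/33 = - 3^ (-1 )  *  11^( - 1 )*23^1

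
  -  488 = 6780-7268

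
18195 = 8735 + 9460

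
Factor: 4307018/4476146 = 17^1*131^1*509^( - 1)*967^1*4397^( - 1) = 2153509/2238073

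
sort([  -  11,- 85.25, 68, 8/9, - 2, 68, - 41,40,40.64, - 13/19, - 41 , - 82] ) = [ - 85.25,  -  82, - 41, - 41, - 11, - 2, - 13/19,8/9, 40 , 40.64,  68, 68 ]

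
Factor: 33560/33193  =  2^3*  5^1*  19^(-1) * 839^1*1747^( - 1)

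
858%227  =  177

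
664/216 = 83/27 =3.07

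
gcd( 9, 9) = 9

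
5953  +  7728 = 13681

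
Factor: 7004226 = 2^1 * 3^1*353^1*3307^1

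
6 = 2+4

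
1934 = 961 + 973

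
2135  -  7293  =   - 5158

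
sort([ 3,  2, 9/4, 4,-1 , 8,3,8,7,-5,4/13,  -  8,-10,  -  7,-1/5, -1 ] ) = [ - 10, - 8,-7, - 5,  -  1,  -  1, - 1/5,4/13,2 , 9/4,3,3,4, 7,8,8]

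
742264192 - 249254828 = 493009364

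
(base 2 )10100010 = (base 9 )200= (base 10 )162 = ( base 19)8a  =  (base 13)c6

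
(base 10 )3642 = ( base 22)7bc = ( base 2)111000111010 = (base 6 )24510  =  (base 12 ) 2136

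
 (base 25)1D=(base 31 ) 17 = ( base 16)26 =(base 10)38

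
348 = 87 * 4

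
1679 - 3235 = -1556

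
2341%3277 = 2341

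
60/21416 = 15/5354= 0.00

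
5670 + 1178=6848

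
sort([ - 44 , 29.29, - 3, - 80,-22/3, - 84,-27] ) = [ - 84, - 80, - 44, - 27, -22/3, - 3,29.29 ]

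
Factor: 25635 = 3^1*5^1*1709^1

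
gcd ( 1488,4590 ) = 6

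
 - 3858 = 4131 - 7989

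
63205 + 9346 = 72551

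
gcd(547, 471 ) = 1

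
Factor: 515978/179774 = 257989/89887 = 7^( - 1)*12841^( - 1 )*257989^1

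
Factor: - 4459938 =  - 2^1*3^1*7^1*106189^1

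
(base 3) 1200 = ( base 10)45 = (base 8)55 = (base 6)113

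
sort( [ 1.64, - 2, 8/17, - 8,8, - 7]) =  [ - 8, - 7, - 2, 8/17,1.64, 8] 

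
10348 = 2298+8050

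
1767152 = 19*93008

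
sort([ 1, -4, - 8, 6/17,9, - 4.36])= [ - 8, - 4.36,  -  4,  6/17,1,  9]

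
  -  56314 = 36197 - 92511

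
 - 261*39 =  - 10179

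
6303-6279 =24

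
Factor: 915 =3^1* 5^1*61^1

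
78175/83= 941  +  72/83 = 941.87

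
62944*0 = 0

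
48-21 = 27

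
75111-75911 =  - 800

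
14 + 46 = 60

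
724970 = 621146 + 103824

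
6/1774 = 3/887 = 0.00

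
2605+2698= 5303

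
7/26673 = 7/26673 = 0.00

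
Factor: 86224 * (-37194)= - 2^5*3^1 * 17^1*317^1*6199^1 = - 3207015456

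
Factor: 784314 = 2^1*3^2*43573^1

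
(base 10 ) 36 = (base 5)121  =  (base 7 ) 51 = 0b100100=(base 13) 2a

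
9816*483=4741128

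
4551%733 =153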